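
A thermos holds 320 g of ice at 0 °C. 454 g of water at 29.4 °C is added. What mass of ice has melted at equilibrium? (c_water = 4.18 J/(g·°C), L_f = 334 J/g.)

Heat available from the water dropping to 0 °C: 454·4.18·29.4 = 55793 J.
Fully melting the ice requires m_ice L_f = 320·334 = 106880 J.
That's not enough to melt it all — equilibrium is at 0 °C with ice remaining.
m_melt = 55793 / L_f = 167 g.

m_melted ≈ 167 g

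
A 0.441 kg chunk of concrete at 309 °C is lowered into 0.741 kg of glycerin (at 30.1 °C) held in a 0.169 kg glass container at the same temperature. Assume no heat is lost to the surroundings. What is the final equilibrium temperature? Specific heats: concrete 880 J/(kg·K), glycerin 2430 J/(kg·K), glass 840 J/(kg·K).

Let T be the final temperature. ΣQ_i = 0:
0.441×880×(T − 309) + 0.741×2430×(T − 30.1) + 0.169×840×(T − 30.1) = 0
2330.7 T = 178389
T = 178389 / 2330.7 = 76.5 °C

T_f ≈ 76.5 °C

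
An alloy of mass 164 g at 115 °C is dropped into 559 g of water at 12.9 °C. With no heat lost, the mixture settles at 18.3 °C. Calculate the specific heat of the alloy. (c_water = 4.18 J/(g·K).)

c ≈ 0.796 J/(g·K)

Heat gained plus heat lost sum to zero:
164·c·(18.3 − 115) + 559·4.18·(18.3 − 12.9) = 0
-15859 c = -12618
c = -12618/-15859 ≈ 0.7956 J/(g·K)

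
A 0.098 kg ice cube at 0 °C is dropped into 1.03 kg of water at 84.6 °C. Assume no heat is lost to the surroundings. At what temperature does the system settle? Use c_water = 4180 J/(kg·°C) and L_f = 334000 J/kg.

T_f ≈ 70.3 °C

Setting the total heat transfer to zero:
melt ice: 0.098×334000 = 32732; warm the meltwater: 409.64 T; water cools: 1.03×4180×(T − 84.6) = 4305.4(T − 84.6)
4715 T = 364237 − 32732 = 331505
T ≈ 70.31 °C. Since T > 0 °C, the all-ice-melts assumption holds.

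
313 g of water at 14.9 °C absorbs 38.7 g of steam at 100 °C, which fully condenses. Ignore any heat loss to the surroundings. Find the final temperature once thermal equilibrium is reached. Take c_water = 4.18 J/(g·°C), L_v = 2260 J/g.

Heat gained plus heat lost sum to zero:
steam→water at 100 °C releases m L_v = 38.7×2260 = 87462
  condensate cools 100→T: 38.7×4.18×(T − 100) = 161.77(T − 100)
  original water: 1308.3(T − 14.9)
1470.1 T = 87462 + 16177 + 19494 = 123133
T ≈ 83.76 °C, under the boiling point, so the assumption holds.

T_f ≈ 83.8 °C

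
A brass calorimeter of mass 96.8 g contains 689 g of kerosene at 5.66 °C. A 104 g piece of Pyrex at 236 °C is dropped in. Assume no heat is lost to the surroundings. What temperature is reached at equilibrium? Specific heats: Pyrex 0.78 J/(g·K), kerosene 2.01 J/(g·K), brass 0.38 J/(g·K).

T_f ≈ 18.1 °C

Let T be the final temperature. ΣQ_i = 0:
104×0.78×(T − 236) + 689×2.01×(T − 5.66) + 96.8×0.38×(T − 5.66) = 0
81.12(T − 236) + 1384.9(T − 5.66) + 36.78(T − 5.66) = 0
(81.12 + 1384.9 + 36.78) T = 81.12×236 + 1384.9×5.66 + 36.78×5.66
T = 27191/1502.8 ≈ 18.09 °C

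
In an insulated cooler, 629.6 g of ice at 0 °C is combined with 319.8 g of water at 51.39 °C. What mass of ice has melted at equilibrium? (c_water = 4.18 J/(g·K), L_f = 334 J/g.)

m_melted ≈ 206 g

Heat available from the water dropping to 0 °C: 319.8×4.18×51.39 = 68696 J.
Melting all 629.6 g of ice would need 629.6×334 = 210286 J.
That's not enough to melt it all — equilibrium is at 0 °C with ice remaining.
m_melt = 68696 / L_f = 205.7 g.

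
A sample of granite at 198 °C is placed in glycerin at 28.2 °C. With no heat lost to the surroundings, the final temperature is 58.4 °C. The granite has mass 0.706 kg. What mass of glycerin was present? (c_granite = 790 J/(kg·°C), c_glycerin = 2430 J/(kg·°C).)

|Q_granite| = |Q_glycerin|:
0.706×790×(198 − 58.4) = m×2430×(58.4 − 28.2)
73386 m = 77861  ⇒  m ≈ 1.061 kg

m ≈ 1.06 kg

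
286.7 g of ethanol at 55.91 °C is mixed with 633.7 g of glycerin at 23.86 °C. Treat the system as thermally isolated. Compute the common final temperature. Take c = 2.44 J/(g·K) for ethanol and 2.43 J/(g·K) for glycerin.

Let T be the final temperature. ΣQ_i = 0:
286.7*2.44*(T − 55.91) + 633.7*2.43*(T − 23.86) = 0
699.55(T − 55.91) + 1539.9(T − 23.86) = 0
2239.4 T = 75854
T ≈ 33.87 °C

T_f ≈ 33.9 °C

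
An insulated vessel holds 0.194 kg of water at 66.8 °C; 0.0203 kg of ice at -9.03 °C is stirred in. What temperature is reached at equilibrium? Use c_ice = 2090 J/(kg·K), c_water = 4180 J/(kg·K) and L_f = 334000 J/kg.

Heat gained plus heat lost sum to zero:
ice -9.03→0 °C: 0.0203×2090×9.03 = 383.12
  latent heat to melt: 0.0203×334000 = 6780.2
  meltwater 0→T: 0.0203×4180×T = 84.85 T
  water: 810.92(T − 66.8)
895.77 T = 54169 − 7163.3 = 47006
T ≈ 52.48 °C. Since T > 0 °C, the all-ice-melts assumption holds.

T_f ≈ 52.5 °C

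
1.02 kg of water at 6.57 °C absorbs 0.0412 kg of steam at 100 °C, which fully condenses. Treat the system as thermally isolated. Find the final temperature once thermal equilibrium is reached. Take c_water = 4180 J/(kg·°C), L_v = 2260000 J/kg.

Conservation of energy gives ΣQ = 0:
steam→water at 100 °C releases m L_v = 0.0412·2260000 = 93112; condensed water 100 °C→T: 172.22(T − 100); original water: 4263.6(T − 6.57)
4435.8 T = 93112 + 17222 + 28012 = 138345
T ≈ 31.19 °C — below 100 °C, confirming all the steam condensed.

T_f ≈ 31.2 °C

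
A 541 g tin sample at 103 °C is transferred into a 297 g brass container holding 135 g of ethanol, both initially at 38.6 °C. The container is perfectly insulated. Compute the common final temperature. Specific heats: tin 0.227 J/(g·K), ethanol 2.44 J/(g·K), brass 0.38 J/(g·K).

T_f ≈ 52.6 °C

Heat gained plus heat lost sum to zero:
541*0.227*(T − 103) + 135*2.44*(T − 38.6) + 297*0.38*(T − 38.6) = 0
565.07 T = 29720
T = 29720/565.07 ≈ 52.60 °C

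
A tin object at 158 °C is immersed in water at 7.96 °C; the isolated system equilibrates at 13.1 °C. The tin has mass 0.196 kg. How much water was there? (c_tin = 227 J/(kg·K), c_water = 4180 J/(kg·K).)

Energy conservation, ΣQ = 0:
0.196×227×(13.1 − 158) + m×4180×(13.1 − 7.96) = 0
21485 m = 6446.9
m = 6446.9/21485 ≈ 0.3001 kg

m ≈ 0.3 kg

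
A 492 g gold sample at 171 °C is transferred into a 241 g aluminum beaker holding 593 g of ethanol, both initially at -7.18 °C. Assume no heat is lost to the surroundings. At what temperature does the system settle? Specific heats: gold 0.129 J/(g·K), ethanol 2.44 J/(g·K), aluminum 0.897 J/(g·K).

Conservation of energy gives ΣQ = 0:
492*0.129*(T − 171) + 593*2.44*(T − (-7.18)) + 241*0.897*(T − (-7.18)) = 0
1726.6 T = -1088
T = -1088 / 1726.6 = -0.63 °C

T_f ≈ -0.6 °C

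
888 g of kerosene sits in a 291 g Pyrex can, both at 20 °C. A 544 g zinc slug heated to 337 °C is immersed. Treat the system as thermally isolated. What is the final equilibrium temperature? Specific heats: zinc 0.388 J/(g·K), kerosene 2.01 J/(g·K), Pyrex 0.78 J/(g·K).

T_f = Σ m_i c_i T_i / Σ m_i c_i:
T_f = (211.07×337 + 1784.9×20 + 226.98×20) / (211.07 + 1784.9 + 226.98)
    = 111368 / 2222.9 ≈ 50.10 °C

T_f ≈ 50.1 °C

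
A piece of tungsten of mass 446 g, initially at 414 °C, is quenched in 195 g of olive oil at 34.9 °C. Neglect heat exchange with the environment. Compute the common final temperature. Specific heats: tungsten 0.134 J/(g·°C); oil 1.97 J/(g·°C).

T_f ≈ 85.9 °C

T_f = Σ m_i c_i T_i / Σ m_i c_i:
T_f = (59.76*414 + 384.15*34.9) / (59.76 + 384.15)
    = 38149 / 443.91 ≈ 85.94 °C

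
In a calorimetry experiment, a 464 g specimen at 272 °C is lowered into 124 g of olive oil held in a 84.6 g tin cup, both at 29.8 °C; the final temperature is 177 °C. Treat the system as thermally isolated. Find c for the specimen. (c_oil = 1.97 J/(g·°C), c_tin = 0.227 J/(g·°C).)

Energy conservation, ΣQ = 0:
464·c·(177 − 272) + 124·1.97·(177 − 29.8) + 84.6·0.227·(177 − 29.8) = 0
-44080 c = -38785
c = -38785/-44080 ≈ 0.8799 J/(g·°C)

c ≈ 0.88 J/(g·°C)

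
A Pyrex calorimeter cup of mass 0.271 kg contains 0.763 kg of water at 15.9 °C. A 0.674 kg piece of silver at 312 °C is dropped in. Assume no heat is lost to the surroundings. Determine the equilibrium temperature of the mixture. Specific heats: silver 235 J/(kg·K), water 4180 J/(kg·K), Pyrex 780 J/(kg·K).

Net heat exchanged in the isolated system is zero:
0.674·235·(T − 312) + 0.763·4180·(T − 15.9) + 0.271·780·(T − 15.9) = 0
(158.39 + 3189.3 + 211.38) T = 158.39·312 + 3189.3·15.9 + 211.38·15.9
T ≈ 29.08 °C

T_f ≈ 29.1 °C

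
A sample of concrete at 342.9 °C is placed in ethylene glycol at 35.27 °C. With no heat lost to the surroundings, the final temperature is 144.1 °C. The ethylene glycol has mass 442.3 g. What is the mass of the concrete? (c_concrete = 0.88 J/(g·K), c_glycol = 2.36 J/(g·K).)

m ≈ 649 g

Heat lost by the concrete = heat gained by the glycol:
m×0.88×(342.9 − 144.1) = 442.3×2.36×(144.1 − 35.27)
174.94 m = 113600  ⇒  m ≈ 649.3 g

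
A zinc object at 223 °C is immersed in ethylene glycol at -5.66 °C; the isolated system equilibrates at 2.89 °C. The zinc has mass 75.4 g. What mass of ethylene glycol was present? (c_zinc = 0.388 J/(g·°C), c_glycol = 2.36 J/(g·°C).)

m ≈ 319 g

Taking heat into each body as positive, Σ m c ΔT = 0:
75.4·0.388·(2.89 − 223) + m·2.36·(2.89 − (-5.66)) = 0
20.18 m = 6439.4
m = 6439.4/20.18 ≈ 319.1 g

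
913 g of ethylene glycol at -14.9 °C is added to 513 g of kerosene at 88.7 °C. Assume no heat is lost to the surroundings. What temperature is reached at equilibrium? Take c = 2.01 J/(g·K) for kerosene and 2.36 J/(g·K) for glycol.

T_f ≈ 18.6 °C

Let T be the final temperature. ΣQ_i = 0:
513·2.01·(T − 88.7) + 913·2.36·(T − (-14.9)) = 0
3185.8 T = 59356
T ≈ 18.63 °C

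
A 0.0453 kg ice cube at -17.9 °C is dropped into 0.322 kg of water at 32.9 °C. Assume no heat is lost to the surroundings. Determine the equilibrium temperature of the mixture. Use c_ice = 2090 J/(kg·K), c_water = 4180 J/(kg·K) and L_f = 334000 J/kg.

Taking heat into each body as positive, Σ m c ΔT = 0:
warm ice to 0 °C: 0.0453·2090·(0 − (-17.9)) = 1694.7
  fusion: m_ice L_f = 0.0453·334000 = 15130
  meltwater 0→T: 0.0453·4180·T = 189.35 T
  water: 1346(T − 32.9)
1535.3 T = 44282 − 16825 = 27457
T ≈ 17.88 °C — above 0 °C, consistent with complete melting.

T_f ≈ 17.9 °C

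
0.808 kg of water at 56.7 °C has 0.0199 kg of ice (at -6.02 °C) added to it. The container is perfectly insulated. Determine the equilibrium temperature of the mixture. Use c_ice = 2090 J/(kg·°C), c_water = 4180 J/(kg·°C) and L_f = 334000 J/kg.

Energy balance with sensible and latent terms:
warm ice to 0 °C: 0.0199·2090·(0 − (-6.02)) = 250.38
  latent heat to melt: 0.0199·334000 = 6646.6
  warm the meltwater: 83.18 T
  water cools: 0.808·4180·(T − 56.7) = 3377.4(T − 56.7)
3460.6 T = 191501 − 6897 = 184604
T ≈ 53.34 °C (positive, so assuming full melt was valid).

T_f ≈ 53.3 °C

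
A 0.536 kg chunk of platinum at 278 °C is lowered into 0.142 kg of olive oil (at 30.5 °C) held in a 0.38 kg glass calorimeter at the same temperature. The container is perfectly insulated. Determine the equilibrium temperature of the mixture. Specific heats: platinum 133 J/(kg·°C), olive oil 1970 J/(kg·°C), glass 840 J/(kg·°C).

T_f is the heat-capacity-weighted average of the initial temperatures:
T_f = (71.29*278 + 279.74*30.5 + 319.2*30.5) / (71.29 + 279.74 + 319.2)
    = 38086 / 670.23 ≈ 56.83 °C

T_f ≈ 56.8 °C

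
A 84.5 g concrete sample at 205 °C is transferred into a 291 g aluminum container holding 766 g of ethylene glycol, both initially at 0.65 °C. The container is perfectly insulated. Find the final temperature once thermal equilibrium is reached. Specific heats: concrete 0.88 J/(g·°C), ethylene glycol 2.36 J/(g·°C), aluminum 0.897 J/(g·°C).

T_f ≈ 7.7 °C

T_f is the heat-capacity-weighted average of the initial temperatures:
T_f = (74.36·205 + 1807.8·0.65 + 261.03·0.65) / (74.36 + 1807.8 + 261.03)
    = 16589 / 2143.1 ≈ 7.74 °C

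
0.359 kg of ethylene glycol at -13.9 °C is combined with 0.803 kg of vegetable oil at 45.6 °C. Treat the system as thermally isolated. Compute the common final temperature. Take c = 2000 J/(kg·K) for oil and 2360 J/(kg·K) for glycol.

T_f ≈ 25.1 °C

T_f = Σ m_i c_i T_i / Σ m_i c_i:
T_f = (1606·45.6 + 847.24·(-13.9)) / (1606 + 847.24)
    = 61457 / 2453.2 ≈ 25.05 °C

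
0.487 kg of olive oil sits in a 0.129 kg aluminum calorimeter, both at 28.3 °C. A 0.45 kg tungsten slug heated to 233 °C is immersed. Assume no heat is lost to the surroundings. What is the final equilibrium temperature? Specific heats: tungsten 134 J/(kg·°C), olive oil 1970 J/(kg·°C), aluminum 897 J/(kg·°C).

Energy conservation, ΣQ = 0:
0.45·134·(T − 233) + 0.487·1970·(T − 28.3) + 0.129·897·(T − 28.3) = 0
60.3(T − 233) + 959.39(T − 28.3) + 115.71(T − 28.3) = 0
(60.3 + 959.39 + 115.71) T = 60.3·233 + 959.39·28.3 + 115.71·28.3
T = 44475/1135.4 ≈ 39.17 °C

T_f ≈ 39.2 °C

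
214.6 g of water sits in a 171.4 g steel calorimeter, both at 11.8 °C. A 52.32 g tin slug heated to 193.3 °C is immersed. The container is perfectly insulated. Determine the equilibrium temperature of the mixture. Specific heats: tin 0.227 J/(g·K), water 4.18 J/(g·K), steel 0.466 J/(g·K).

T_f ≈ 14.0 °C

Energy conservation, ΣQ = 0:
52.32·0.227·(T − 193.3) + 214.6·4.18·(T − 11.8) + 171.4·0.466·(T − 11.8) = 0
988.78 T = 13823
T = 13823 / 988.78 = 14 °C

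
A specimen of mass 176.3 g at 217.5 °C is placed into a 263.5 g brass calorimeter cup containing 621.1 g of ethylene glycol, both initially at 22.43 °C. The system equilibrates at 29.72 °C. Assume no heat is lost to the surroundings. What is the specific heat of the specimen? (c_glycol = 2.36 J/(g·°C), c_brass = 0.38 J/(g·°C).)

Conservation of energy gives ΣQ = 0:
176.3·c·(29.72 − 217.5) + 621.1·2.36·(29.72 − 22.43) + 263.5·0.38·(29.72 − 22.43) = 0
-33106 c = -11416
c = -11416/-33106 ≈ 0.3448 J/(g·°C)

c ≈ 0.345 J/(g·°C)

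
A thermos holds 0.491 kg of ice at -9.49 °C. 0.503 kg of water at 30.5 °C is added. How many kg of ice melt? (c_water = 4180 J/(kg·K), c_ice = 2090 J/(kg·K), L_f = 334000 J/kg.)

Water can give up m c ΔT = 0.503×4180×30.5 = 64127 J before reaching 0 °C.
Warming the ice to 0 °C takes 0.491×2090×9.49 = 9738.5 J, leaving 54389 J for melting.
To melt every bit of ice: 0.491×334000 = 163994 J.
Since 54389 < 163994 J, not all the ice melts; equilibrium is at 0 °C.
m_melt = 54389 / L_f = 0.1628 kg.

m_melted ≈ 0.163 kg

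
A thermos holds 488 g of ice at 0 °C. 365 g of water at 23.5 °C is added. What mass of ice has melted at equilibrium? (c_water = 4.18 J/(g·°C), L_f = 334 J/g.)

m_melted ≈ 107 g

Heat available from the water dropping to 0 °C: 365·4.18·23.5 = 35854 J.
To melt every bit of ice: 488·334 = 162992 J.
Since 35854 < 162992 J, not all the ice melts; equilibrium is at 0 °C.
Mass melted = 35854/334 ≈ 107.3 g.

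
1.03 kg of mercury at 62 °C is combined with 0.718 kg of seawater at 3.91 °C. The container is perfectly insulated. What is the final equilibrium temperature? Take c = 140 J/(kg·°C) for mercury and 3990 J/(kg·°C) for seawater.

T_f ≈ 6.7 °C

With ΣQ=0 the equilibrium temperature is the m·c-weighted mean:
T_f = (144.2*62 + 2864.8*3.91) / (144.2 + 2864.8)
    = 20142 / 3009 ≈ 6.69 °C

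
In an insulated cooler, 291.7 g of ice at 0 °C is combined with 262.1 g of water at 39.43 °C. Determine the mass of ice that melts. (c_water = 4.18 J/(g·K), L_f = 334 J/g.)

m_melted ≈ 129 g

Water can give up m c ΔT = 262.1·4.18·39.43 = 43199 J before reaching 0 °C.
Fully melting the ice requires m_ice L_f = 291.7·334 = 97428 J.
43199 J < 97428 J, so only part of the ice melts and the system sits at 0 °C.
m_melted·334 = 43199  ⇒  m_melted ≈ 129.3 g.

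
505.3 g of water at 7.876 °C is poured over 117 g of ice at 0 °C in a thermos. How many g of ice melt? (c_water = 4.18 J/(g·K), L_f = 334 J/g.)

m_melted ≈ 49.8 g

Water can give up m c ΔT = 505.3×4.18×7.876 = 16635 J before reaching 0 °C.
Fully melting the ice requires m_ice L_f = 117×334 = 39078 J.
Since 16635 < 39078 J, not all the ice melts; equilibrium is at 0 °C.
m_melted×334 = 16635  ⇒  m_melted ≈ 49.81 g.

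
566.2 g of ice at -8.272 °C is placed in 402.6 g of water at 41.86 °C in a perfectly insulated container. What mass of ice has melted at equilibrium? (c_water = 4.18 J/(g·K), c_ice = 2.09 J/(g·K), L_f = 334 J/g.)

Water can give up m c ΔT = 402.6·4.18·41.86 = 70445 J before reaching 0 °C.
Warming the ice to 0 °C takes 566.2·2.09·8.272 = 9788.7 J, leaving 60656 J for melting.
Melting all 566.2 g of ice would need 566.2·334 = 189111 J.
60656 J < 189111 J, so only part of the ice melts and the system sits at 0 °C.
Mass melted = 60656/334 ≈ 181.6 g.

m_melted ≈ 182 g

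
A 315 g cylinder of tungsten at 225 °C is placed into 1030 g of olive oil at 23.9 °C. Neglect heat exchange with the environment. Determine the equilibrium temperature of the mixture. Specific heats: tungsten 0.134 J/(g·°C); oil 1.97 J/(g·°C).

T_f ≈ 28.0 °C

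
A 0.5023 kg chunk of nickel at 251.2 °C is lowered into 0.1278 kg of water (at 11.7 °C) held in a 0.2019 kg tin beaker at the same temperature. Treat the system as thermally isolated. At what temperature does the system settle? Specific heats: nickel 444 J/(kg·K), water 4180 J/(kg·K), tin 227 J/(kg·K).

T_f ≈ 78.2 °C

Net heat exchanged in the isolated system is zero:
0.5023·444·(T − 251.2) + 0.1278·4180·(T − 11.7) + 0.2019·227·(T − 11.7) = 0
223.02(T − 251.2) + 534.2(T − 11.7) + 45.83(T − 11.7) = 0
803.06 T = 62809
T = 62809 / 803.06 = 78.2 °C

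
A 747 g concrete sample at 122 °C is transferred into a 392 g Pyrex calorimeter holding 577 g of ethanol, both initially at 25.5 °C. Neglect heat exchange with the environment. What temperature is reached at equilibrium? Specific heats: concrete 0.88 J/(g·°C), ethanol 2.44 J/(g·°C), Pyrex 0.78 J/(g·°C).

Conservation of energy gives ΣQ = 0:
747*0.88*(T − 122) + 577*2.44*(T − 25.5) + 392*0.78*(T − 25.5) = 0
657.36(T − 122) + 1407.9(T − 25.5) + 305.76(T − 25.5) = 0
2371 T = 123896
T = 123896/2371 ≈ 52.25 °C

T_f ≈ 52.3 °C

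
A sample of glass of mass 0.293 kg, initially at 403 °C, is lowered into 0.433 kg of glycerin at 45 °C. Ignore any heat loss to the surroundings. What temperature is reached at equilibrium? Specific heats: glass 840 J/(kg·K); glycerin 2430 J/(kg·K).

T_f ≈ 112.9 °C

T_f = Σ m_i c_i T_i / Σ m_i c_i:
T_f = (246.12*403 + 1052.2*45) / (246.12 + 1052.2)
    = 146535 / 1298.3 ≈ 112.87 °C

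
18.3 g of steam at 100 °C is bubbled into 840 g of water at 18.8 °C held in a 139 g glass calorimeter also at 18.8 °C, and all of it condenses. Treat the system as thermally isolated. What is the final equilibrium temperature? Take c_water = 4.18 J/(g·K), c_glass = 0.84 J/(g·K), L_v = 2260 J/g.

T_f ≈ 31.6 °C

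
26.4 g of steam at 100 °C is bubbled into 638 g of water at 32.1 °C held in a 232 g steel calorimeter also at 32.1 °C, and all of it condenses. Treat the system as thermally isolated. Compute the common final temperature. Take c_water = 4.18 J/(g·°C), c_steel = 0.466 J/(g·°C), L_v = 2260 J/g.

Setting the total heat transfer to zero:
latent heat released on condensation: 26.4×2260 = 59664; condensate cools 100→T: 26.4×4.18×(T − 100) = 110.35(T − 100); original water: 2666.8(T − 32.1); cup: 108.11(T − 32.1)
2885.3 T = 59664 + 11035 + 89076 = 159775
T ≈ 55.38 °C, under the boiling point, so the assumption holds.

T_f ≈ 55.4 °C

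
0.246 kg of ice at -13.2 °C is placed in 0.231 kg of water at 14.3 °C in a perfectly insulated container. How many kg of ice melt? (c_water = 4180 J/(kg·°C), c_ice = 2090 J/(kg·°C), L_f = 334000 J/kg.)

Cooling the water to 0 °C releases 0.231×4180×14.3 = 13808 J.
Warming the ice to 0 °C takes 0.246×2090×13.2 = 6786.6 J, leaving 7021.1 J for melting.
To melt every bit of ice: 0.246×334000 = 82164 J.
Since 7021.1 < 82164 J, not all the ice melts; equilibrium is at 0 °C.
Mass melted = 7021.1/334000 ≈ 0.02102 kg.

m_melted ≈ 0.021 kg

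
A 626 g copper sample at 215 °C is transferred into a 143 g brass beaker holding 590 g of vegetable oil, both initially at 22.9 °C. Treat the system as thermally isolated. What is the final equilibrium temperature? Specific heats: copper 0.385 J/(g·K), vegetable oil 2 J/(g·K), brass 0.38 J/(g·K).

With ΣQ=0 the equilibrium temperature is the m·c-weighted mean:
T_f = (241.01*215 + 1180*22.9 + 54.34*22.9) / (241.01 + 1180 + 54.34)
    = 80084 / 1475.3 ≈ 54.28 °C

T_f ≈ 54.3 °C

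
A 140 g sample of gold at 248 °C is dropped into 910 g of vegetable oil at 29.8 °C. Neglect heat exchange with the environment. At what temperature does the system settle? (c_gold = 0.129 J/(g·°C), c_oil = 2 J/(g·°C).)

Set heat shed by the hot body equal to heat absorbed by the cold body:
140*0.129*(248 − T) = 910*2*(T − 29.8)
18.06(248 − T) = 1820(T − 29.8)
1838.1 T = 58715  ⇒  T ≈ 31.94 °C

T_f ≈ 31.9 °C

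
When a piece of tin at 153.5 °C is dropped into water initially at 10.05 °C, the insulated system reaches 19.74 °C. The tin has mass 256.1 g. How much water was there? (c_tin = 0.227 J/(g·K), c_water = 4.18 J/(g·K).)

m ≈ 192 g

|Q_tin| = |Q_water|:
256.1·0.227·(153.5 − 19.74) = m·4.18·(19.74 − 10.05)
40.5 m = 7776.1  ⇒  m ≈ 192 g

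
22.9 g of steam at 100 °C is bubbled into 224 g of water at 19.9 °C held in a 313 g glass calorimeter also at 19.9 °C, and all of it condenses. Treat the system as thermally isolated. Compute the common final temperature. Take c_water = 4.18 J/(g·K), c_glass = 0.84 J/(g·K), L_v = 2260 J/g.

T_f ≈ 65.8 °C

Energy conservation, ΣQ = 0:
latent heat released on condensation: 22.9×2260 = 51754; condensed water 100 °C→T: 95.72(T − 100); original water: 936.32(T − 19.9); glass cup: 313×0.84×(T − 19.9) = 262.92(T − 19.9)
1295 T = 51754 + 9572.2 + 23865 = 85191
T ≈ 65.79 °C (< 100 °C, so full condensation is consistent).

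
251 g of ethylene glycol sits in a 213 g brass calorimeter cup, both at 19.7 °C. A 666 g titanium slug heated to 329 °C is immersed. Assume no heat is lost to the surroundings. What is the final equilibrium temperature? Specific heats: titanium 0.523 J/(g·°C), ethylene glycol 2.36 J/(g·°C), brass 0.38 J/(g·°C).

T_f ≈ 125.2 °C

T_f is the heat-capacity-weighted average of the initial temperatures:
T_f = (348.32·329 + 592.36·19.7 + 80.94·19.7) / (348.32 + 592.36 + 80.94)
    = 127861 / 1021.6 ≈ 125.16 °C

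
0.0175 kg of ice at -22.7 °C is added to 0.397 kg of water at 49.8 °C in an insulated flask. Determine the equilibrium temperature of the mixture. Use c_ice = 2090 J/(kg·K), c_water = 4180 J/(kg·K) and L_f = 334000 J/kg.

T_f ≈ 43.8 °C

Net heat exchanged in the isolated system is zero:
ice -22.7→0 °C: 0.0175×2090×22.7 = 830.25; melt ice: 0.0175×334000 = 5845; warm the meltwater: 73.15 T; water: 1659.5(T − 49.8)
1732.6 T = 82641 − 6675.3 = 75966
T ≈ 43.84 °C (positive, so assuming full melt was valid).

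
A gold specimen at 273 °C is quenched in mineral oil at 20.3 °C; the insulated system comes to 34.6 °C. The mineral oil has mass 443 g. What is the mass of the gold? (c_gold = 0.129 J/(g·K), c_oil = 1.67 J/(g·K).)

m ≈ 344 g

|Q_gold| = |Q_oil|:
m·0.129·(273 − 34.6) = 443·1.67·(34.6 − 20.3)
30.75 m = 10579  ⇒  m ≈ 344 g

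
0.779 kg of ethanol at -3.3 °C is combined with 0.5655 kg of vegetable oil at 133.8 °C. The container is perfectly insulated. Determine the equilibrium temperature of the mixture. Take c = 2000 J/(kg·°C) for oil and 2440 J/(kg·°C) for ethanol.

Heat gained plus heat lost sum to zero:
0.5655×2000×(T − 133.8) + 0.779×2440×(T − (-3.3)) = 0
1131(T − 133.8) + 1900.8(T − (-3.3)) = 0
3031.8 T = 145055
T ≈ 47.85 °C

T_f ≈ 47.8 °C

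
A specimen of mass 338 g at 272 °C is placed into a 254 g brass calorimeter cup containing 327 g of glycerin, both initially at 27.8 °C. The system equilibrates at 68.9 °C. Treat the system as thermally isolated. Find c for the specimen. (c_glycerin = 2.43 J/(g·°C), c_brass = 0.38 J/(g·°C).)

Net heat exchanged in the isolated system is zero:
338·c·(68.9 − 272) + 327·2.43·(68.9 − 27.8) + 254·0.38·(68.9 − 27.8) = 0
-68648 c = -36625
c = -36625/-68648 ≈ 0.5335 J/(g·°C)

c ≈ 0.534 J/(g·°C)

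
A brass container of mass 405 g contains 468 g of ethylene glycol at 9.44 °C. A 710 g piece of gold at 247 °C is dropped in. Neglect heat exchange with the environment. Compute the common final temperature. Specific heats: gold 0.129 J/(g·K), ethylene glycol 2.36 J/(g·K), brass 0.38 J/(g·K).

T_f ≈ 25.6 °C

T_f is the heat-capacity-weighted average of the initial temperatures:
T_f = (91.59·247 + 1104.5·9.44 + 153.9·9.44) / (91.59 + 1104.5 + 153.9)
    = 34502 / 1350 ≈ 25.56 °C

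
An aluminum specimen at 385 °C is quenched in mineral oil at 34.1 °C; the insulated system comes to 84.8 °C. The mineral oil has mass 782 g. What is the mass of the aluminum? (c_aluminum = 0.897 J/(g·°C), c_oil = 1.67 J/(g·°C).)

m ≈ 246 g

|Q_aluminum| = |Q_oil|:
m·0.897·(385 − 84.8) = 782·1.67·(84.8 − 34.1)
269.28 m = 66211  ⇒  m ≈ 245.9 g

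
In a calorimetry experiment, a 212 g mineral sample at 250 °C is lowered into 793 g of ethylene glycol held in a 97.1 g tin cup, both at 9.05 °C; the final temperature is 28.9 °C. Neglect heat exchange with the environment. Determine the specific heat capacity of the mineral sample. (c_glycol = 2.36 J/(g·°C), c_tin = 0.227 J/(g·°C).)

Setting the total heat transfer to zero:
212·c·(28.9 − 250) + 793·2.36·(28.9 − 9.05) + 97.1·0.227·(28.9 − 9.05) = 0
-46873 c = -37586
c = -37586/-46873 ≈ 0.8019 J/(g·°C)

c ≈ 0.802 J/(g·°C)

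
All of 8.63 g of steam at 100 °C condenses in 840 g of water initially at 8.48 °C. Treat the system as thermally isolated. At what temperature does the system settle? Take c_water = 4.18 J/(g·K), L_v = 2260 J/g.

Energy balance with sensible and latent terms:
steam→water at 100 °C releases m L_v = 8.63×2260 = 19504
  condensed water 100 °C→T: 36.07(T − 100)
  original water: 3511.2(T − 8.48)
3547.3 T = 19504 + 3607.3 + 29775 = 52886
T ≈ 14.91 °C (< 100 °C, so full condensation is consistent).

T_f ≈ 14.9 °C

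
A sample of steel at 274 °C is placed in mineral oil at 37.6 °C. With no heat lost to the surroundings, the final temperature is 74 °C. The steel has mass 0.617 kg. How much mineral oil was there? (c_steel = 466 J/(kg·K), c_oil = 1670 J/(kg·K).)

m ≈ 0.946 kg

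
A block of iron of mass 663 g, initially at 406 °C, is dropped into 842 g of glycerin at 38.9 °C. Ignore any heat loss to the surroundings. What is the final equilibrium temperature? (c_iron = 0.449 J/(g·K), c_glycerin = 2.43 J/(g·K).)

Net heat exchanged in the isolated system is zero:
663*0.449*(T − 406) + 842*2.43*(T − 38.9) = 0
297.69(T − 406) + 2046.1(T − 38.9) = 0
2343.7 T = 200453
T ≈ 85.53 °C

T_f ≈ 85.5 °C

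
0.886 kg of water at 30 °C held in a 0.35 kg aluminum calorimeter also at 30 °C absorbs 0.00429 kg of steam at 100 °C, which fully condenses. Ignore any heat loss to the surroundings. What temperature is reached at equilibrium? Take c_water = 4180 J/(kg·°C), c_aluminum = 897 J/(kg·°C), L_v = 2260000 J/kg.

Sum of m c ΔT and latent-heat terms is zero:
latent heat released on condensation: 0.00429×2260000 = 9695.4; condensed water 100 °C→T: 17.93(T − 100); original water: 3703.5(T − 30); cup: 313.95(T − 30)
4035.4 T = 9695.4 + 1793.2 + 120523 = 132012
T ≈ 32.71 °C, under the boiling point, so the assumption holds.

T_f ≈ 32.7 °C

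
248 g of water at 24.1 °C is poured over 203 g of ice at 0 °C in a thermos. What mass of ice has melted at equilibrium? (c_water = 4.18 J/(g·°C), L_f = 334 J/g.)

m_melted ≈ 74.8 g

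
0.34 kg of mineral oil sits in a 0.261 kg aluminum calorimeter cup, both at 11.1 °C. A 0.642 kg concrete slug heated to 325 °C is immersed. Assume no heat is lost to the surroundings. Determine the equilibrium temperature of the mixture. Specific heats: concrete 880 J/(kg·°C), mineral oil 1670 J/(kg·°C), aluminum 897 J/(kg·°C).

T_f ≈ 140.8 °C

Taking heat into each body as positive, Σ m c ΔT = 0:
0.642*880*(T − 325) + 0.34*1670*(T − 11.1) + 0.261*897*(T − 11.1) = 0
564.96(T − 325) + 567.8(T − 11.1) + 234.12(T − 11.1) = 0
1366.9 T = 192513
T = 192513/1366.9 ≈ 140.84 °C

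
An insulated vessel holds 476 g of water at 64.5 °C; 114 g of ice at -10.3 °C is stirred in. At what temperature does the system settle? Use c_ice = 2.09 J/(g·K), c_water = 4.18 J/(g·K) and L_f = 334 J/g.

T_f ≈ 35.6 °C

Energy balance with sensible and latent terms:
warm ice to 0 °C: 114×2.09×(0 − (-10.3)) = 2454.1; melt ice: 114×334 = 38076; warm the meltwater: 476.52 T; water: 1989.7(T − 64.5)
2466.2 T = 128334 − 40530 = 87804
T ≈ 35.60 °C — above 0 °C, consistent with complete melting.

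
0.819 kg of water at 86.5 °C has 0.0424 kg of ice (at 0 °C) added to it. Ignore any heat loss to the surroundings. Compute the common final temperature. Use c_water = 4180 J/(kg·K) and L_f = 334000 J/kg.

Setting the total heat transfer to zero:
latent heat to melt: 0.0424·334000 = 14162
  meltwater 0→T: 0.0424·4180·T = 177.23 T
  water: 3423.4(T − 86.5)
3600.7 T = 296126 − 14162 = 281964
T ≈ 78.31 °C. Since T > 0 °C, the all-ice-melts assumption holds.

T_f ≈ 78.3 °C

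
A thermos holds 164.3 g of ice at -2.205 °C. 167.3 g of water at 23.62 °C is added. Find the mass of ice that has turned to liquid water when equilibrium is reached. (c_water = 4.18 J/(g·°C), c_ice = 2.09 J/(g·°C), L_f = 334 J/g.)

m_melted ≈ 47.2 g

Water can give up m c ΔT = 167.3·4.18·23.62 = 16518 J before reaching 0 °C.
Warming the ice to 0 °C takes 164.3·2.09·2.205 = 757.17 J, leaving 15761 J for melting.
Melting all 164.3 g of ice would need 164.3·334 = 54876 J.
That's not enough to melt it all — equilibrium is at 0 °C with ice remaining.
Mass melted = 15761/334 ≈ 47.19 g.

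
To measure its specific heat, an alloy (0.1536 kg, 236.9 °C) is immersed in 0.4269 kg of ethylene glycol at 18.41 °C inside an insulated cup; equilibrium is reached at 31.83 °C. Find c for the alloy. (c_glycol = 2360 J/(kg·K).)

Heat lost by the alloy = heat gained by the glycol:
0.1536×c×(236.9 − 31.83) = 0.4269×2360×(31.83 − 18.41)
31.5 c = 13520  ⇒  c ≈ 429.2 J/(kg·K)

c ≈ 429 J/(kg·K)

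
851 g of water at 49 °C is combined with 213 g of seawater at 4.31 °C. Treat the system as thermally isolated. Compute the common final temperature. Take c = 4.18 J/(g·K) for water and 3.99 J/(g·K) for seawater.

With ΣQ=0 the equilibrium temperature is the m·c-weighted mean:
T_f = (3557.2·49 + 849.87·4.31) / (3557.2 + 849.87)
    = 177965 / 4407.1 ≈ 40.38 °C

T_f ≈ 40.4 °C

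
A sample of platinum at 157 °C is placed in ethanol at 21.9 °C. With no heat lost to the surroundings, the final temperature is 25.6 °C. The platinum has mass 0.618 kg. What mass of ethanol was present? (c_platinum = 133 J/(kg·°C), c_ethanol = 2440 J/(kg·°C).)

Energy conservation, ΣQ = 0:
0.618×133×(25.6 − 157) + m×2440×(25.6 − 21.9) = 0
9028 m = 10800
m = 10800/9028 ≈ 1.196 kg

m ≈ 1.2 kg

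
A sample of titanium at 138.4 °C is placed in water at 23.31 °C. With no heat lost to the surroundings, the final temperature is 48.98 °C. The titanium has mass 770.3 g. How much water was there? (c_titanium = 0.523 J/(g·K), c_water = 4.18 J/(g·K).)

Heat lost by the titanium = heat gained by the water:
770.3×0.523×(138.4 − 48.98) = m×4.18×(48.98 − 23.31)
107.3 m = 36024  ⇒  m ≈ 335.7 g

m ≈ 336 g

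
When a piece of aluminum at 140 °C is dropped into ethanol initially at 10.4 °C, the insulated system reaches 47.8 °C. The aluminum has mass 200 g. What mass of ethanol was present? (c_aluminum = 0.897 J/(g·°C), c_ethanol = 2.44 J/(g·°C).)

m ≈ 181 g

Net heat exchanged in the isolated system is zero:
200×0.897×(47.8 − 140) + m×2.44×(47.8 − 10.4) = 0
91.26 m = 16541
m = 16541/91.26 ≈ 181.3 g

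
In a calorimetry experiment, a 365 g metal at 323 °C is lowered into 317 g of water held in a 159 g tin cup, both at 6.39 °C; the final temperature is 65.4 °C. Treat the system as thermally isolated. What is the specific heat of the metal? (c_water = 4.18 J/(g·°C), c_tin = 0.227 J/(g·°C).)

Conservation of energy gives ΣQ = 0:
365·c·(65.4 − 323) + 317·4.18·(65.4 − 6.39) + 159·0.227·(65.4 − 6.39) = 0
-94024 c = -80322
c = -80322/-94024 ≈ 0.8543 J/(g·°C)

c ≈ 0.854 J/(g·°C)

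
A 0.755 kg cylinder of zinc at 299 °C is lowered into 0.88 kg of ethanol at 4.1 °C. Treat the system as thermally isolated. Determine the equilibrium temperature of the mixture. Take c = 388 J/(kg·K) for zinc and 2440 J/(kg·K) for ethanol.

Heat gained plus heat lost sum to zero:
0.755×388×(T − 299) + 0.88×2440×(T − 4.1) = 0
292.94(T − 299) + 2147.2(T − 4.1) = 0
(292.94 + 2147.2) T = 292.94×299 + 2147.2×4.1
T ≈ 39.50 °C

T_f ≈ 39.5 °C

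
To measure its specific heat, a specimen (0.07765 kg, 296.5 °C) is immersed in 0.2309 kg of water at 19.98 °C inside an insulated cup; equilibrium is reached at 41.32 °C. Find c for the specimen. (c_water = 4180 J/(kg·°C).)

c ≈ 1040 J/(kg·°C)

m_s c (T_s − T_f) = m_water c_water (T_f − T_0):
0.07765×c×(296.5 − 41.32) = 0.2309×4180×(41.32 − 19.98)
19.81 c = 20597  ⇒  c ≈ 1039 J/(kg·°C)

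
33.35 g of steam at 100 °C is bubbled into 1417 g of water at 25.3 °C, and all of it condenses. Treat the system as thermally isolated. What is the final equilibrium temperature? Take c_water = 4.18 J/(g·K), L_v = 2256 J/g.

T_f ≈ 39.4 °C

Energy balance with sensible and latent terms:
condense steam: −33.35·2256 = −75238; condensed water 100 °C→T: 139.4(T − 100); water warms: 1417·4.18·(T − 25.3) = 5923.1(T − 25.3)
6062.5 T = 75238 + 13940 + 149853 = 239031
T ≈ 39.43 °C — below 100 °C, confirming all the steam condensed.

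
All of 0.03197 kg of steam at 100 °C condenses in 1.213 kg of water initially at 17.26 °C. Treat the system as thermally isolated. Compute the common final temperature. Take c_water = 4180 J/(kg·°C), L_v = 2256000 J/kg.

T_f ≈ 33.2 °C

Heat gained plus heat lost sum to zero:
steam→water at 100 °C releases m L_v = 0.03197·2256000 = 72124
  condensed water 100 °C→T: 133.63(T − 100)
  original water: 5070.3(T − 17.26)
5204 T = 72124 + 13363 + 87514 = 173002
T ≈ 33.24 °C (< 100 °C, so full condensation is consistent).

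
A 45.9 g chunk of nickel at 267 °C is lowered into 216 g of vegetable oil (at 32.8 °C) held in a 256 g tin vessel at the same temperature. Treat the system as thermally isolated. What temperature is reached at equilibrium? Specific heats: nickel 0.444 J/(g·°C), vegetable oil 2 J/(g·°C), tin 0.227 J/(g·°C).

T_f ≈ 42.1 °C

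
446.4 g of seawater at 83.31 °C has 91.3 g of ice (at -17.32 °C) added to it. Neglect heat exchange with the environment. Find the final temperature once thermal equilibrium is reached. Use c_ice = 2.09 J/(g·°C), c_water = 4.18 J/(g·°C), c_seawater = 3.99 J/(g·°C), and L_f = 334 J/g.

T_f ≈ 53.0 °C

Conservation of energy gives ΣQ = 0:
ice -17.32→0 °C: 91.3×2.09×17.32 = 3305
  latent heat to melt: 91.3×334 = 30494
  meltwater 0→T: 91.3×4.18×T = 381.63 T
  seawater cools: 446.4×3.99×(T − 83.31) = 1781.1(T − 83.31)
2162.8 T = 148386 − 33799 = 114587
T ≈ 52.98 °C (positive, so assuming full melt was valid).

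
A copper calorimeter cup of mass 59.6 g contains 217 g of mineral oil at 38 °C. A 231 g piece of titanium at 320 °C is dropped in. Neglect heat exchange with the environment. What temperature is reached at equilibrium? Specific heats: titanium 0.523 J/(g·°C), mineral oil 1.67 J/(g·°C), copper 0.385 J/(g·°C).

T_f ≈ 105.3 °C

Conservation of energy gives ΣQ = 0:
231·0.523·(T − 320) + 217·1.67·(T − 38) + 59.6·0.385·(T − 38) = 0
120.81(T − 320) + 362.39(T − 38) + 22.95(T − 38) = 0
506.15 T = 53303
T ≈ 105.31 °C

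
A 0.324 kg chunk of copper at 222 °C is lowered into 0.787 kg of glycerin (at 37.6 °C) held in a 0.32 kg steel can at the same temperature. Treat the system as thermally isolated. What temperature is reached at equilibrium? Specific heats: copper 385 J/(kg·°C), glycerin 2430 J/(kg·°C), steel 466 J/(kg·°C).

T_f = Σ m_i c_i T_i / Σ m_i c_i:
T_f = (124.74*222 + 1912.4*37.6 + 149.12*37.6) / (124.74 + 1912.4 + 149.12)
    = 105206 / 2186.3 ≈ 48.12 °C

T_f ≈ 48.1 °C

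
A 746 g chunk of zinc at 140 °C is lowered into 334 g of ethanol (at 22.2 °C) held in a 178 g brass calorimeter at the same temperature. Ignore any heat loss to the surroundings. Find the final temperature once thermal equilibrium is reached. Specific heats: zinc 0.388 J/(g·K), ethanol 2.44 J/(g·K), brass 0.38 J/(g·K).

T_f ≈ 51.3 °C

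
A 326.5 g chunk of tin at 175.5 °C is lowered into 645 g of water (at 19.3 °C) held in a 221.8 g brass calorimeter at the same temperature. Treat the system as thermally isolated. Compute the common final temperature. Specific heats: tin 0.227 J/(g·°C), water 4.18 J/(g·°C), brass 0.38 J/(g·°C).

T_f ≈ 23.4 °C

Let T be the final temperature. ΣQ_i = 0:
326.5·0.227·(T − 175.5) + 645·4.18·(T − 19.3) + 221.8·0.38·(T − 19.3) = 0
2854.5 T = 66669
T ≈ 23.36 °C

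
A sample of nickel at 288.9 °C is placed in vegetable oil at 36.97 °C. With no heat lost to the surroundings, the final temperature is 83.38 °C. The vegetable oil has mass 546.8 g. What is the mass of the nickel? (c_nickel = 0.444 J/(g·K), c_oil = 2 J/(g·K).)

Taking heat into each body as positive, Σ m c ΔT = 0:
m·0.444·(83.38 − 288.9) + 546.8·2·(83.38 − 36.97) = 0
-91.25 m = -50754
m = -50754/-91.25 ≈ 556.2 g

m ≈ 556 g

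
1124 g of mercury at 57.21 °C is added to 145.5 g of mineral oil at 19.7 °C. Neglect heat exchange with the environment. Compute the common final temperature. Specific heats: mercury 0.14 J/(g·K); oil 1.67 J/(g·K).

T_f ≈ 34.4 °C

Heat lost by the mercury equals heat gained by the oil:
1124·0.14·(57.21 − T) = 145.5·1.67·(T − 19.7)
157.36(57.21 − T) = 242.98(T − 19.7)
400.35 T = 13789  ⇒  T ≈ 34.44 °C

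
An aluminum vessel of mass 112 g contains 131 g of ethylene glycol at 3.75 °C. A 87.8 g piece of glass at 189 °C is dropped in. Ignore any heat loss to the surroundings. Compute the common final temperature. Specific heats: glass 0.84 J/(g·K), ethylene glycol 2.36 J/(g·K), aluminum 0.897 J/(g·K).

T_f ≈ 32.0 °C

Taking heat into each body as positive, Σ m c ΔT = 0:
87.8·0.84·(T − 189) + 131·2.36·(T − 3.75) + 112·0.897·(T − 3.75) = 0
73.75(T − 189) + 309.16(T − 3.75) + 100.46(T − 3.75) = 0
(73.75 + 309.16 + 100.46) T = 73.75·189 + 309.16·3.75 + 100.46·3.75
T = 15475 / 483.38 = 32 °C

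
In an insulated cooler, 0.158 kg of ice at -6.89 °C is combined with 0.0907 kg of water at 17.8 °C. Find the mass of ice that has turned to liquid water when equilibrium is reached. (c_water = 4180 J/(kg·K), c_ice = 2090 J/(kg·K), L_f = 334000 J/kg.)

Water can give up m c ΔT = 0.0907·4180·17.8 = 6748.4 J before reaching 0 °C.
Of that, 0.158·2090·6.89 = 2275.2 J goes to bring the ice to 0 °C, leaving 4473.2 J.
Fully melting the ice requires m_ice L_f = 0.158·334000 = 52772 J.
4473.2 J < 52772 J, so only part of the ice melts and the system sits at 0 °C.
Mass melted = 4473.2/334000 ≈ 0.01339 kg.

m_melted ≈ 0.0134 kg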